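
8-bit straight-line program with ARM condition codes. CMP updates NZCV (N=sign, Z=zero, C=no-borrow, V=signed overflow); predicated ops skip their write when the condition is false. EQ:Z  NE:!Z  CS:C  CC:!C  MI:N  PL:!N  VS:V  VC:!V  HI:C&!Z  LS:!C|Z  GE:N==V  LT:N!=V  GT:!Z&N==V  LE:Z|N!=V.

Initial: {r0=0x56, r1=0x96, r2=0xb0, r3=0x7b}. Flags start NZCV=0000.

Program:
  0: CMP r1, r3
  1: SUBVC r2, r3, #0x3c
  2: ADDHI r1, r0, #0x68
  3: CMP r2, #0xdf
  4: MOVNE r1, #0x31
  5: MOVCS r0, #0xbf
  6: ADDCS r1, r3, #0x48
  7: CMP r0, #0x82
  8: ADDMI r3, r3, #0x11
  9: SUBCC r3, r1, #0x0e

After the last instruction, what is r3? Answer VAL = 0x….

VAL = 0x23

0: ✓ CMP  NZCV=0011
1: · SUBVC
2: ✓ ADDHI  r1←0xbe
3: ✓ CMP  NZCV=1000
4: ✓ MOVNE  r1←0x31
5: · MOVCS
6: · ADDCS
7: ✓ CMP  NZCV=1001
8: ✓ ADDMI  r3←0x8c
9: ✓ SUBCC  r3←0x23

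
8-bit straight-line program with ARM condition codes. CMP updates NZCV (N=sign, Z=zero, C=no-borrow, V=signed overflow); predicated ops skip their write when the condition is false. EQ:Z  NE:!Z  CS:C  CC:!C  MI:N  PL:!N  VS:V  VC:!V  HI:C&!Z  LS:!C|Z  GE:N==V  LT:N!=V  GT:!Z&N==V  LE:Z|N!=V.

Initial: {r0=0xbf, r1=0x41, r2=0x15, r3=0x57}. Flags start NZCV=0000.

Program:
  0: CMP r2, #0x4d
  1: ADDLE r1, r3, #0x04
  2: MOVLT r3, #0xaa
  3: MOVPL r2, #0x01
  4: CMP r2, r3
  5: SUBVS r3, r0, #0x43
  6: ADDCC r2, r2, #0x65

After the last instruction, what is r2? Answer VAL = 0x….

VAL = 0x7a

[0] flags=1000 → (cmp)
[1] flags=1000 LE?T → r1=0x5b
[2] flags=1000 LT?T → r3=0xaa
[3] flags=1000 PL?F → skip
[4] flags=0000 → (cmp)
[5] flags=0000 VS?F → skip
[6] flags=0000 CC?T → r2=0x7a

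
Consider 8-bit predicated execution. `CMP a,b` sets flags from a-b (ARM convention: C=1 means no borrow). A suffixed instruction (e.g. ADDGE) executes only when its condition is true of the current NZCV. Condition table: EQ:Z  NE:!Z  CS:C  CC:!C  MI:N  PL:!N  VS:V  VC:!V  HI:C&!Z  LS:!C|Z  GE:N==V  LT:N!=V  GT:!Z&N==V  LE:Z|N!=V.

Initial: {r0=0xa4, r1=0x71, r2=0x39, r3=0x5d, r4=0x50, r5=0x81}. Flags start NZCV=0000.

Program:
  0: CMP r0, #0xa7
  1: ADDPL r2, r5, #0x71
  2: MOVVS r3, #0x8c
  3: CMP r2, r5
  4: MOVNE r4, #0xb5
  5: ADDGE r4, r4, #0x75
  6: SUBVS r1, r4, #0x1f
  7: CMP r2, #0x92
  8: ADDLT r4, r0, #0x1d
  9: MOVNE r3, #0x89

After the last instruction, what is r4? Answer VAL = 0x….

0: ✓ CMP  NZCV=1000
1: · ADDPL
2: · MOVVS
3: ✓ CMP  NZCV=1001
4: ✓ MOVNE  r4←0xb5
5: ✓ ADDGE  r4←0x2a
6: ✓ SUBVS  r1←0x0b
7: ✓ CMP  NZCV=1001
8: · ADDLT
9: ✓ MOVNE  r3←0x89

VAL = 0x2a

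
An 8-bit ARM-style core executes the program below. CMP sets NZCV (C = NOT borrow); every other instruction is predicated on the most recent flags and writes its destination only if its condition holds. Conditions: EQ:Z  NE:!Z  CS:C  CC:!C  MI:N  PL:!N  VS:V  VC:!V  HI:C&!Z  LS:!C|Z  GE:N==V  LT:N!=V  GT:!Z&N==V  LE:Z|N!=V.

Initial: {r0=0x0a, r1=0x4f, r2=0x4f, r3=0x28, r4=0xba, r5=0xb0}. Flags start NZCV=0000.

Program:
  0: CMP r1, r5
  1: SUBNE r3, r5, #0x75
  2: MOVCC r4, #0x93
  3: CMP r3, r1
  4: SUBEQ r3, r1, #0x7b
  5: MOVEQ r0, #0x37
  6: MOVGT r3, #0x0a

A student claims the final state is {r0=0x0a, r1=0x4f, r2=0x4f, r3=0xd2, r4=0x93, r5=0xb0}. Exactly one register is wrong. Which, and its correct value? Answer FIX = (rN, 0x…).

FIX = (r3, 0x3b)

[0] flags=1001 → (cmp)
[1] flags=1001 NE?T → r3=0x3b
[2] flags=1001 CC?T → r4=0x93
[3] flags=1000 → (cmp)
[4] flags=1000 EQ?F → skip
[5] flags=1000 EQ?F → skip
[6] flags=1000 GT?F → skip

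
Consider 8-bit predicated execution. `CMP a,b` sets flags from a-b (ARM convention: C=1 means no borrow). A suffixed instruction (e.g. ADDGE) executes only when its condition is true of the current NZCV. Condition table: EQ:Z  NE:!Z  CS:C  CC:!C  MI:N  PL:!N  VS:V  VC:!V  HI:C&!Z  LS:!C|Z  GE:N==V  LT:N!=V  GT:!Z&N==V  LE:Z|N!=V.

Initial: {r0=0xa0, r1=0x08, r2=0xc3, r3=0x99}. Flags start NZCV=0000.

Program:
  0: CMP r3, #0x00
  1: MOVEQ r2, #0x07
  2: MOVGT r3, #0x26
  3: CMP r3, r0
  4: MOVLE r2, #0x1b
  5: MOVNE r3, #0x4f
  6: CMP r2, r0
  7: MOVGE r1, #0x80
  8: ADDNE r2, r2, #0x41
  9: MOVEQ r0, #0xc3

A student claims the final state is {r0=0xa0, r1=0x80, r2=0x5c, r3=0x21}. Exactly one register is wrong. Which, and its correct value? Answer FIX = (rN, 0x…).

[0] flags=1010 → (cmp)
[1] flags=1010 EQ?F → skip
[2] flags=1010 GT?F → skip
[3] flags=1000 → (cmp)
[4] flags=1000 LE?T → r2=0x1b
[5] flags=1000 NE?T → r3=0x4f
[6] flags=0000 → (cmp)
[7] flags=0000 GE?T → r1=0x80
[8] flags=0000 NE?T → r2=0x5c
[9] flags=0000 EQ?F → skip

FIX = (r3, 0x4f)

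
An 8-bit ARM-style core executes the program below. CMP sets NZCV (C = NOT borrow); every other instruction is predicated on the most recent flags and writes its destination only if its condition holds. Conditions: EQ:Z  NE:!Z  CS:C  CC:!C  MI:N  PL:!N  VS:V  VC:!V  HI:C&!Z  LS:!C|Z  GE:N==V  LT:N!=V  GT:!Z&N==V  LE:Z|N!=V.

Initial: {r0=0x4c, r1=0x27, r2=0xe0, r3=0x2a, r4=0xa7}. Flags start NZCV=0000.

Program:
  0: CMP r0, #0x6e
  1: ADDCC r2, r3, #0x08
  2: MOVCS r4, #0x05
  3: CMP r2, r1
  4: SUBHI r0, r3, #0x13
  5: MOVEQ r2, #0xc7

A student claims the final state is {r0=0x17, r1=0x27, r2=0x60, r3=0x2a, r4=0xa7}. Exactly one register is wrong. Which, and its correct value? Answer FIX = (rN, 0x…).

FIX = (r2, 0x32)

[0] flags=1000 → (cmp)
[1] flags=1000 CC?T → r2=0x32
[2] flags=1000 CS?F → skip
[3] flags=0010 → (cmp)
[4] flags=0010 HI?T → r0=0x17
[5] flags=0010 EQ?F → skip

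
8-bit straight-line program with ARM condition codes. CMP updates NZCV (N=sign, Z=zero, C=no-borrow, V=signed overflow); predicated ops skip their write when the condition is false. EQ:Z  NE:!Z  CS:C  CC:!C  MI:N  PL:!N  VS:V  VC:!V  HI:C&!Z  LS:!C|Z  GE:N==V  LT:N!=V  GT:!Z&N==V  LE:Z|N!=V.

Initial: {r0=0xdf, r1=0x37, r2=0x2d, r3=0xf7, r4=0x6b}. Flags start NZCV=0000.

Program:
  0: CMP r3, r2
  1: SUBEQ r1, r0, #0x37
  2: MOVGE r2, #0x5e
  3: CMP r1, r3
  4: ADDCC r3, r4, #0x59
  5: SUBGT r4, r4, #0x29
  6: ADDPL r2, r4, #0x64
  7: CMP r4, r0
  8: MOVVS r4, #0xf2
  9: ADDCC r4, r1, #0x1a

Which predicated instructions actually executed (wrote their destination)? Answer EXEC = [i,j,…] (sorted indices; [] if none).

EXEC = [4,5,6,9]

[0] flags=1010 → (cmp)
[1] flags=1010 EQ?F → skip
[2] flags=1010 GE?F → skip
[3] flags=0000 → (cmp)
[4] flags=0000 CC?T → r3=0xc4
[5] flags=0000 GT?T → r4=0x42
[6] flags=0000 PL?T → r2=0xa6
[7] flags=0000 → (cmp)
[8] flags=0000 VS?F → skip
[9] flags=0000 CC?T → r4=0x51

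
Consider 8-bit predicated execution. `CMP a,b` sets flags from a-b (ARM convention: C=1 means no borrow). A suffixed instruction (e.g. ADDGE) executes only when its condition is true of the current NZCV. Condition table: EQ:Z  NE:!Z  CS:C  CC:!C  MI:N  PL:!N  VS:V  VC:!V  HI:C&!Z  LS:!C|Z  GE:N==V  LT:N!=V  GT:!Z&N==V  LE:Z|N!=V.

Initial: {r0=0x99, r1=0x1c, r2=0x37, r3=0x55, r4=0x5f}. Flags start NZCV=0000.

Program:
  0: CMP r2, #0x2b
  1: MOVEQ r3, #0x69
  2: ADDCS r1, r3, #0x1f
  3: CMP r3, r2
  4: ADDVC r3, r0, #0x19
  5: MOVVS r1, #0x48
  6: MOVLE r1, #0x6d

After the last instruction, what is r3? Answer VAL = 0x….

0: ✓ CMP  NZCV=0010
1: · MOVEQ
2: ✓ ADDCS  r1←0x74
3: ✓ CMP  NZCV=0010
4: ✓ ADDVC  r3←0xb2
5: · MOVVS
6: · MOVLE

VAL = 0xb2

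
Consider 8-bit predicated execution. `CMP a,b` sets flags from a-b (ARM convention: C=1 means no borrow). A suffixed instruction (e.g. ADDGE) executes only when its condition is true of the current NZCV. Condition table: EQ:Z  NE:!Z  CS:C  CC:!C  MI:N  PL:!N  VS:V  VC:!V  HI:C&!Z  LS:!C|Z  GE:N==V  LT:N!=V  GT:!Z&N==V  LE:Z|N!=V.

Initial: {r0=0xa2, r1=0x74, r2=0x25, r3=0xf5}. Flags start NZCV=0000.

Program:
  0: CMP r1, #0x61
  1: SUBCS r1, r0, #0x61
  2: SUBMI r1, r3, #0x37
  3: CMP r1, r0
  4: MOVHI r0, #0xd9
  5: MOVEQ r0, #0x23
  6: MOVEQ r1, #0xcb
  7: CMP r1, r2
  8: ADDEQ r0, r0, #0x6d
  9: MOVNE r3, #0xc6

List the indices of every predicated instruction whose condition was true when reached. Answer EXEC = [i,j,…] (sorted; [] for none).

EXEC = [1,9]

[0] flags=0010 → (cmp)
[1] flags=0010 CS?T → r1=0x41
[2] flags=0010 MI?F → skip
[3] flags=1001 → (cmp)
[4] flags=1001 HI?F → skip
[5] flags=1001 EQ?F → skip
[6] flags=1001 EQ?F → skip
[7] flags=0010 → (cmp)
[8] flags=0010 EQ?F → skip
[9] flags=0010 NE?T → r3=0xc6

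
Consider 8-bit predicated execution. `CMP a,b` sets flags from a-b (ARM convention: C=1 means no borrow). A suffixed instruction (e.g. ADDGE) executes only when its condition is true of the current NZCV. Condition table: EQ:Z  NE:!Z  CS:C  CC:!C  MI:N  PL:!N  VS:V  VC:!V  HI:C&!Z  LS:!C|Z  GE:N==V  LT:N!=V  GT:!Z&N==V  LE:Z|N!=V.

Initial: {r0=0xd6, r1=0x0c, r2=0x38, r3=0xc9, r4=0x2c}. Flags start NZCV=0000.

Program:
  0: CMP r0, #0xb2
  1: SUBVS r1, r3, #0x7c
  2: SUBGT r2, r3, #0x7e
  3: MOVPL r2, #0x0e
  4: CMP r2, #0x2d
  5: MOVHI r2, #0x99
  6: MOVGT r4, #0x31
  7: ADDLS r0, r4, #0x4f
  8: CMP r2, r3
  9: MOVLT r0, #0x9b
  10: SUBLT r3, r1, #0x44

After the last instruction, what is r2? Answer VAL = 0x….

VAL = 0x0e

[0] flags=0010 → (cmp)
[1] flags=0010 VS?F → skip
[2] flags=0010 GT?T → r2=0x4b
[3] flags=0010 PL?T → r2=0x0e
[4] flags=1000 → (cmp)
[5] flags=1000 HI?F → skip
[6] flags=1000 GT?F → skip
[7] flags=1000 LS?T → r0=0x7b
[8] flags=0000 → (cmp)
[9] flags=0000 LT?F → skip
[10] flags=0000 LT?F → skip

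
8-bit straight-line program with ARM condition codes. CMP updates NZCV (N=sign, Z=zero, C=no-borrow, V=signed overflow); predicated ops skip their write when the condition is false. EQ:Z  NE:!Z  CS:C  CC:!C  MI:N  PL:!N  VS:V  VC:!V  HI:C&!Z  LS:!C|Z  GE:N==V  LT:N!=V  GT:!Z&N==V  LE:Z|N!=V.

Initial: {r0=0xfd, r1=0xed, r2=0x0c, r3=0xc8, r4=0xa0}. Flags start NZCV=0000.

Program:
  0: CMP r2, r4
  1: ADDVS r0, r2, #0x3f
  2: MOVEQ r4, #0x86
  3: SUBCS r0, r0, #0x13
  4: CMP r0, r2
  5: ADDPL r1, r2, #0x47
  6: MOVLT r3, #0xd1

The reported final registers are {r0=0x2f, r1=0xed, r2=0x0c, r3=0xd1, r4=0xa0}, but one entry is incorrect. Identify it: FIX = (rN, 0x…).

FIX = (r0, 0xfd)

[0] flags=0000 → (cmp)
[1] flags=0000 VS?F → skip
[2] flags=0000 EQ?F → skip
[3] flags=0000 CS?F → skip
[4] flags=1010 → (cmp)
[5] flags=1010 PL?F → skip
[6] flags=1010 LT?T → r3=0xd1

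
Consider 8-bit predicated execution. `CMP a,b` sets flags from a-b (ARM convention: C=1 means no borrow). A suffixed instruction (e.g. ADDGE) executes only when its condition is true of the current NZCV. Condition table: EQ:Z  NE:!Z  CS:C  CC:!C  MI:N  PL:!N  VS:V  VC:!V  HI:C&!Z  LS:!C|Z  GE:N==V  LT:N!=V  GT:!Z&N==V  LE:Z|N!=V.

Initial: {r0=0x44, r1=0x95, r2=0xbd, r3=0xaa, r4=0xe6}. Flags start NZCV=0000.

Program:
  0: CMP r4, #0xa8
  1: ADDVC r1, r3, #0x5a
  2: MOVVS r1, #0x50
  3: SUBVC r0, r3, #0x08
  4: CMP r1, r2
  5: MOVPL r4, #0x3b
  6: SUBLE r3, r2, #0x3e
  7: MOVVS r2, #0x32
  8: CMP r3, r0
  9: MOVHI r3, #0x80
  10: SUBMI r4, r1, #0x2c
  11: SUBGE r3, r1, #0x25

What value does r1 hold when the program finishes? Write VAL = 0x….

VAL = 0x04

[0] flags=0010 → (cmp)
[1] flags=0010 VC?T → r1=0x04
[2] flags=0010 VS?F → skip
[3] flags=0010 VC?T → r0=0xa2
[4] flags=0000 → (cmp)
[5] flags=0000 PL?T → r4=0x3b
[6] flags=0000 LE?F → skip
[7] flags=0000 VS?F → skip
[8] flags=0010 → (cmp)
[9] flags=0010 HI?T → r3=0x80
[10] flags=0010 MI?F → skip
[11] flags=0010 GE?T → r3=0xdf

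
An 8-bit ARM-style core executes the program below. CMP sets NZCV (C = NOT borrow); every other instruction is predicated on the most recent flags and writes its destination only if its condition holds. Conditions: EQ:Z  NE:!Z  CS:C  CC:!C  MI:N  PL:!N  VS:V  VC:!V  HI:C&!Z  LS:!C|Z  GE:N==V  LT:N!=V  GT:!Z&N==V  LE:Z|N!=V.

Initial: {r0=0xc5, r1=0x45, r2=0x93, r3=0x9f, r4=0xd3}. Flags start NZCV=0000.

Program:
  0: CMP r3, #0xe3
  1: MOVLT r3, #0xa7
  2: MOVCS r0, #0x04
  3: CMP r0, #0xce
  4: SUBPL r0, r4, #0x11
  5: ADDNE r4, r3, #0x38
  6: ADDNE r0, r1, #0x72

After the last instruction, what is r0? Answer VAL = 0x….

VAL = 0xb7

[0] flags=1000 → (cmp)
[1] flags=1000 LT?T → r3=0xa7
[2] flags=1000 CS?F → skip
[3] flags=1000 → (cmp)
[4] flags=1000 PL?F → skip
[5] flags=1000 NE?T → r4=0xdf
[6] flags=1000 NE?T → r0=0xb7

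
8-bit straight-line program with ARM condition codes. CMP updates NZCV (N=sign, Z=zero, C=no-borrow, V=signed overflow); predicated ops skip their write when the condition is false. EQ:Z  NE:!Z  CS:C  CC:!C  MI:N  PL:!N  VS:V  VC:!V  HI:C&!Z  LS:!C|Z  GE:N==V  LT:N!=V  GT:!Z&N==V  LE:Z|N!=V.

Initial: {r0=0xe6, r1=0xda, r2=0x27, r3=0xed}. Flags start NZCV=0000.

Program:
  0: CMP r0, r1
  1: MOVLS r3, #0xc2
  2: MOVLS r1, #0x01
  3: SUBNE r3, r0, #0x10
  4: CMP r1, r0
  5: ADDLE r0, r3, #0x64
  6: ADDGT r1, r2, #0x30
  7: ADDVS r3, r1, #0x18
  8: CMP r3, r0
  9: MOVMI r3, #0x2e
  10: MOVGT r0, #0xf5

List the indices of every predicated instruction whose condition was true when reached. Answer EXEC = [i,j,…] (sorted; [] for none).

EXEC = [3,5,9]

0: ✓ CMP  NZCV=0010
1: · MOVLS
2: · MOVLS
3: ✓ SUBNE  r3←0xd6
4: ✓ CMP  NZCV=1000
5: ✓ ADDLE  r0←0x3a
6: · ADDGT
7: · ADDVS
8: ✓ CMP  NZCV=1010
9: ✓ MOVMI  r3←0x2e
10: · MOVGT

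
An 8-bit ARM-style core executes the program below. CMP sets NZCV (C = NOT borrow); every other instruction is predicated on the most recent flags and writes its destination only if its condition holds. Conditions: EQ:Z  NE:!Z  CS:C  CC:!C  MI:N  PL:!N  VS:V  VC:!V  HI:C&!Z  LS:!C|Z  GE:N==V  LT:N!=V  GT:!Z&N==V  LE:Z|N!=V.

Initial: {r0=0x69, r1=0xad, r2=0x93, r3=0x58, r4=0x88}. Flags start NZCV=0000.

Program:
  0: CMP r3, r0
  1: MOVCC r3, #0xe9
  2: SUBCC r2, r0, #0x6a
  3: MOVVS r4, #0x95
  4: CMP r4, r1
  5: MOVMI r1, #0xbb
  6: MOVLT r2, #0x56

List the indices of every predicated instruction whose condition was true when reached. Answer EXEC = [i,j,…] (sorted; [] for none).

EXEC = [1,2,5,6]

[0] flags=1000 → (cmp)
[1] flags=1000 CC?T → r3=0xe9
[2] flags=1000 CC?T → r2=0xff
[3] flags=1000 VS?F → skip
[4] flags=1000 → (cmp)
[5] flags=1000 MI?T → r1=0xbb
[6] flags=1000 LT?T → r2=0x56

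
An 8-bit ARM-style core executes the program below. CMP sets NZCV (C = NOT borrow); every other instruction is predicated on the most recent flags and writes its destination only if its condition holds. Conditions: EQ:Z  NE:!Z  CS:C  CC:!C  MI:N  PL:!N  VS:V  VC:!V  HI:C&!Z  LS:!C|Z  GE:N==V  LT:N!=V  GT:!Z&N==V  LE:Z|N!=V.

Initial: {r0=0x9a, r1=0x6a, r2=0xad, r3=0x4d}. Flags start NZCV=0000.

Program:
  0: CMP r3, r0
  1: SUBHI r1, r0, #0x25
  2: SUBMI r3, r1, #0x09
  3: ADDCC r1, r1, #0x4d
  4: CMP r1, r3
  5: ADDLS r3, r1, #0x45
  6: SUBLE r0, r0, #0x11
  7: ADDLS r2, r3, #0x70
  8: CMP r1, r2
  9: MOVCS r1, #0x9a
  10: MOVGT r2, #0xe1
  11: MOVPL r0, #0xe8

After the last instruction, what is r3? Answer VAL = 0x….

VAL = 0x61

0: ✓ CMP  NZCV=1001
1: · SUBHI
2: ✓ SUBMI  r3←0x61
3: ✓ ADDCC  r1←0xb7
4: ✓ CMP  NZCV=0011
5: · ADDLS
6: ✓ SUBLE  r0←0x89
7: · ADDLS
8: ✓ CMP  NZCV=0010
9: ✓ MOVCS  r1←0x9a
10: ✓ MOVGT  r2←0xe1
11: ✓ MOVPL  r0←0xe8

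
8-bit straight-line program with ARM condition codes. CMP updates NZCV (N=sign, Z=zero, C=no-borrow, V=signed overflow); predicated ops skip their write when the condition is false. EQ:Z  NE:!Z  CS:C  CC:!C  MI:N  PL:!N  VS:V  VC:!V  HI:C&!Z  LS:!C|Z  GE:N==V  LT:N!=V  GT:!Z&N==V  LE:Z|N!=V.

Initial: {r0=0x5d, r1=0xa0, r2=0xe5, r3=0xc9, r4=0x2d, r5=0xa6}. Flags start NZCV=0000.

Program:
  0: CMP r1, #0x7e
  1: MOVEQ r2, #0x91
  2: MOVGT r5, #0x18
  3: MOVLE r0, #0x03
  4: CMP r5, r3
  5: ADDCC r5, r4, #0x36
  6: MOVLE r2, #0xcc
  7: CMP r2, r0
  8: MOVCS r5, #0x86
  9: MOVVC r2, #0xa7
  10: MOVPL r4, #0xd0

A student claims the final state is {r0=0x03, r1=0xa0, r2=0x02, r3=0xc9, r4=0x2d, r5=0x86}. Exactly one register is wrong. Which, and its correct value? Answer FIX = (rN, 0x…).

FIX = (r2, 0xa7)

[0] flags=0011 → (cmp)
[1] flags=0011 EQ?F → skip
[2] flags=0011 GT?F → skip
[3] flags=0011 LE?T → r0=0x03
[4] flags=1000 → (cmp)
[5] flags=1000 CC?T → r5=0x63
[6] flags=1000 LE?T → r2=0xcc
[7] flags=1010 → (cmp)
[8] flags=1010 CS?T → r5=0x86
[9] flags=1010 VC?T → r2=0xa7
[10] flags=1010 PL?F → skip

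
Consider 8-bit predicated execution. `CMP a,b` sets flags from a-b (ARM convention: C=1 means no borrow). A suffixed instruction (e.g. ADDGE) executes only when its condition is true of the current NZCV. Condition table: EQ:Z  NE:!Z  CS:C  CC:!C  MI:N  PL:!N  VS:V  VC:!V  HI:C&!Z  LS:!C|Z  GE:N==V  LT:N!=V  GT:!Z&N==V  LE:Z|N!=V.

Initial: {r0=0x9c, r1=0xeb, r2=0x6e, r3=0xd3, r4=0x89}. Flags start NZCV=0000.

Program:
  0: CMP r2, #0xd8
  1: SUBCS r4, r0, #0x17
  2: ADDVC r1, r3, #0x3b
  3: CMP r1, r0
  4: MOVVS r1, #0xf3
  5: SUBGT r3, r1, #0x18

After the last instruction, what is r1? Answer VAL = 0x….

VAL = 0xeb

[0] flags=1001 → (cmp)
[1] flags=1001 CS?F → skip
[2] flags=1001 VC?F → skip
[3] flags=0010 → (cmp)
[4] flags=0010 VS?F → skip
[5] flags=0010 GT?T → r3=0xd3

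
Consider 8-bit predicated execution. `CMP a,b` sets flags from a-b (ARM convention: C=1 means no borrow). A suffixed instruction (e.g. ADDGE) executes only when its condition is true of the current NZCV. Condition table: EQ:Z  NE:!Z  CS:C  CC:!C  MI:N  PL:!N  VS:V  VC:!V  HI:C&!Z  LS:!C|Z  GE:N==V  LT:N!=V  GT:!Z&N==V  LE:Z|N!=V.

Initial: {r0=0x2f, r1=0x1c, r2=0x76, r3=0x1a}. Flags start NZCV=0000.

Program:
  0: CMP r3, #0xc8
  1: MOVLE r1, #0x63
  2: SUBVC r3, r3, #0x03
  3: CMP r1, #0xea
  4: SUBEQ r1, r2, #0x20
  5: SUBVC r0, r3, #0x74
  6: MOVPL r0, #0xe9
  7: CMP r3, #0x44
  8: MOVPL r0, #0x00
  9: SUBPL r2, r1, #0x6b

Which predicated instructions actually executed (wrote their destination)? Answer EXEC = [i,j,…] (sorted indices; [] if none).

0: ✓ CMP  NZCV=0000
1: · MOVLE
2: ✓ SUBVC  r3←0x17
3: ✓ CMP  NZCV=0000
4: · SUBEQ
5: ✓ SUBVC  r0←0xa3
6: ✓ MOVPL  r0←0xe9
7: ✓ CMP  NZCV=1000
8: · MOVPL
9: · SUBPL

EXEC = [2,5,6]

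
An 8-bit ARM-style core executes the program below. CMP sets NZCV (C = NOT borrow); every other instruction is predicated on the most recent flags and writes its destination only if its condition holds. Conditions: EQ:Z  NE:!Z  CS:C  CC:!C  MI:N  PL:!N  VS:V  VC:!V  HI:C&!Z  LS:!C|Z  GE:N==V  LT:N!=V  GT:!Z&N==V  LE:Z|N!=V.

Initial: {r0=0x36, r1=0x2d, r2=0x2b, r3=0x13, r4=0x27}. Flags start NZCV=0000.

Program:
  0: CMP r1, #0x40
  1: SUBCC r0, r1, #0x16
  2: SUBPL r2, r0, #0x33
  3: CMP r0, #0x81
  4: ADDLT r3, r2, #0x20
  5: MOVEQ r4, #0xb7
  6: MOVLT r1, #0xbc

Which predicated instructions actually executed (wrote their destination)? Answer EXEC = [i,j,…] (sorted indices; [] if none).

EXEC = [1]

[0] flags=1000 → (cmp)
[1] flags=1000 CC?T → r0=0x17
[2] flags=1000 PL?F → skip
[3] flags=1001 → (cmp)
[4] flags=1001 LT?F → skip
[5] flags=1001 EQ?F → skip
[6] flags=1001 LT?F → skip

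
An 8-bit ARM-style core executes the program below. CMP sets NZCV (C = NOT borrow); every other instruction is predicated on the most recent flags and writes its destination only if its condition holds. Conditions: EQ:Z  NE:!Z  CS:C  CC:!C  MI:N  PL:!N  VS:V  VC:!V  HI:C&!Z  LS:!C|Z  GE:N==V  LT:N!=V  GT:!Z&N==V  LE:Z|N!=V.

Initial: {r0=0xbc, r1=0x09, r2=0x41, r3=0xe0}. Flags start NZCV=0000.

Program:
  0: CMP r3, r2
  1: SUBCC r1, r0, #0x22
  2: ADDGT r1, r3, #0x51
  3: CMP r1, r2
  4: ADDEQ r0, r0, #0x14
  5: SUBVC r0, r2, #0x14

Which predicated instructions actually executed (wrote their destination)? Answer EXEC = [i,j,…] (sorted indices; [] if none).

EXEC = [5]

[0] flags=1010 → (cmp)
[1] flags=1010 CC?F → skip
[2] flags=1010 GT?F → skip
[3] flags=1000 → (cmp)
[4] flags=1000 EQ?F → skip
[5] flags=1000 VC?T → r0=0x2d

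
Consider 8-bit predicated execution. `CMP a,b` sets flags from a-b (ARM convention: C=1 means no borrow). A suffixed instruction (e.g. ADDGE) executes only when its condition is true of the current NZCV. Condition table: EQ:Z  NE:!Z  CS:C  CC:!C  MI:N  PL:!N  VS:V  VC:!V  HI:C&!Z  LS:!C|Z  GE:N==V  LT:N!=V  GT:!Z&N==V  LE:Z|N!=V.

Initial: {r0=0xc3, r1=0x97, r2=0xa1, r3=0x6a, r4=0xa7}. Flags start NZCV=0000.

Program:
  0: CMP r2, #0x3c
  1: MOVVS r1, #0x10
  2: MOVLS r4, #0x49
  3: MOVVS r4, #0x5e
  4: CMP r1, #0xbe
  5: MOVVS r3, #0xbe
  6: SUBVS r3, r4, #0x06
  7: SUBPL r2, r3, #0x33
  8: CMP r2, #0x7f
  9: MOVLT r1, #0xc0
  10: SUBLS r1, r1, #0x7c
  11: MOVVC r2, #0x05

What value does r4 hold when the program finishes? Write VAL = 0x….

VAL = 0x5e

[0] flags=0011 → (cmp)
[1] flags=0011 VS?T → r1=0x10
[2] flags=0011 LS?F → skip
[3] flags=0011 VS?T → r4=0x5e
[4] flags=0000 → (cmp)
[5] flags=0000 VS?F → skip
[6] flags=0000 VS?F → skip
[7] flags=0000 PL?T → r2=0x37
[8] flags=1000 → (cmp)
[9] flags=1000 LT?T → r1=0xc0
[10] flags=1000 LS?T → r1=0x44
[11] flags=1000 VC?T → r2=0x05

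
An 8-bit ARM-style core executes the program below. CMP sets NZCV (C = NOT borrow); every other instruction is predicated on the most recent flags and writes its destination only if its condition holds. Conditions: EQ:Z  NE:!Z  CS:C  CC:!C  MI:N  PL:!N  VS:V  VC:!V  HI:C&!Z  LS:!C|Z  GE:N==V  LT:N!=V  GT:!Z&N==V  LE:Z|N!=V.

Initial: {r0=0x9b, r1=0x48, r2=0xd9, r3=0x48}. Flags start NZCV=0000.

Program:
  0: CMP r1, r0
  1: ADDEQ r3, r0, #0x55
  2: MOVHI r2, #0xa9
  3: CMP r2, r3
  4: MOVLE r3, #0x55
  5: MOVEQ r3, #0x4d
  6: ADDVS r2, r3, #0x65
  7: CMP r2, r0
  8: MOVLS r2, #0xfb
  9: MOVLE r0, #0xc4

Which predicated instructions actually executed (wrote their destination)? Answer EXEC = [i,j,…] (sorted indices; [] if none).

EXEC = [4]

[0] flags=1001 → (cmp)
[1] flags=1001 EQ?F → skip
[2] flags=1001 HI?F → skip
[3] flags=1010 → (cmp)
[4] flags=1010 LE?T → r3=0x55
[5] flags=1010 EQ?F → skip
[6] flags=1010 VS?F → skip
[7] flags=0010 → (cmp)
[8] flags=0010 LS?F → skip
[9] flags=0010 LE?F → skip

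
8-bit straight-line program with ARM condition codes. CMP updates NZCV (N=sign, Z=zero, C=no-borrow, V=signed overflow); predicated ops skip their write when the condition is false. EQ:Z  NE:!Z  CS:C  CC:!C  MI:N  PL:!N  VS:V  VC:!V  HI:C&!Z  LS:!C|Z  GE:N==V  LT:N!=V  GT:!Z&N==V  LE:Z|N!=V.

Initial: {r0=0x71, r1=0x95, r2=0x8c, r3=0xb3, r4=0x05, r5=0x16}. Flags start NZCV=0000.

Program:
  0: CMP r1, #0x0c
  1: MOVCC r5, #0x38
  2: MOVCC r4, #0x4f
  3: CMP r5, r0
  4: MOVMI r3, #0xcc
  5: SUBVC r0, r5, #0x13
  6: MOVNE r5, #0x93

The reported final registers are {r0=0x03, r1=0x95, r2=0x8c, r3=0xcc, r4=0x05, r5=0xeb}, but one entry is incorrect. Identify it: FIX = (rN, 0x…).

FIX = (r5, 0x93)

[0] flags=1010 → (cmp)
[1] flags=1010 CC?F → skip
[2] flags=1010 CC?F → skip
[3] flags=1000 → (cmp)
[4] flags=1000 MI?T → r3=0xcc
[5] flags=1000 VC?T → r0=0x03
[6] flags=1000 NE?T → r5=0x93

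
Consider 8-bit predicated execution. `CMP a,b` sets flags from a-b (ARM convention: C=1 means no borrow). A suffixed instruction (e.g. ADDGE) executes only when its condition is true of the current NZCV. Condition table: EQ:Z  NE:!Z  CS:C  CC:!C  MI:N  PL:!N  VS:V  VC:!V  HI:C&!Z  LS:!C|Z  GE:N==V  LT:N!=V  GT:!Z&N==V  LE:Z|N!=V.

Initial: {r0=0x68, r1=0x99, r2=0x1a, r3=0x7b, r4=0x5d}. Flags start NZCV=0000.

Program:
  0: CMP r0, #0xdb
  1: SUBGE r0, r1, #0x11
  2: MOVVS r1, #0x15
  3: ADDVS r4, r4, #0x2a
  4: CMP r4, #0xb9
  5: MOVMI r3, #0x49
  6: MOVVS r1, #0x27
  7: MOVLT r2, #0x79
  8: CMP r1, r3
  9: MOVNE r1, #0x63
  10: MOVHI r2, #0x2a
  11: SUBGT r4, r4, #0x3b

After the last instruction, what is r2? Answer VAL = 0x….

VAL = 0x79

0: ✓ CMP  NZCV=1001
1: ✓ SUBGE  r0←0x88
2: ✓ MOVVS  r1←0x15
3: ✓ ADDVS  r4←0x87
4: ✓ CMP  NZCV=1000
5: ✓ MOVMI  r3←0x49
6: · MOVVS
7: ✓ MOVLT  r2←0x79
8: ✓ CMP  NZCV=1000
9: ✓ MOVNE  r1←0x63
10: · MOVHI
11: · SUBGT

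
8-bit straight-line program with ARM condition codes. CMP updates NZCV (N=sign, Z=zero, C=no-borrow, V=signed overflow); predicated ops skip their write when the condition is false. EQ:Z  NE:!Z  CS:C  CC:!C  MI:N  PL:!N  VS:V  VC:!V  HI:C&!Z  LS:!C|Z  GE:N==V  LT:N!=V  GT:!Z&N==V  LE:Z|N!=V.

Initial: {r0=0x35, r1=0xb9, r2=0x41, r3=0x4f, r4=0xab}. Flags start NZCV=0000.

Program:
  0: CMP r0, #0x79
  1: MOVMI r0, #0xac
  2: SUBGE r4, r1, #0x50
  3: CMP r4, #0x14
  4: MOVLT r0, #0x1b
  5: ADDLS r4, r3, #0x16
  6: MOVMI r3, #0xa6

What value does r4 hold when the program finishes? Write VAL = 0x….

0: ✓ CMP  NZCV=1000
1: ✓ MOVMI  r0←0xac
2: · SUBGE
3: ✓ CMP  NZCV=1010
4: ✓ MOVLT  r0←0x1b
5: · ADDLS
6: ✓ MOVMI  r3←0xa6

VAL = 0xab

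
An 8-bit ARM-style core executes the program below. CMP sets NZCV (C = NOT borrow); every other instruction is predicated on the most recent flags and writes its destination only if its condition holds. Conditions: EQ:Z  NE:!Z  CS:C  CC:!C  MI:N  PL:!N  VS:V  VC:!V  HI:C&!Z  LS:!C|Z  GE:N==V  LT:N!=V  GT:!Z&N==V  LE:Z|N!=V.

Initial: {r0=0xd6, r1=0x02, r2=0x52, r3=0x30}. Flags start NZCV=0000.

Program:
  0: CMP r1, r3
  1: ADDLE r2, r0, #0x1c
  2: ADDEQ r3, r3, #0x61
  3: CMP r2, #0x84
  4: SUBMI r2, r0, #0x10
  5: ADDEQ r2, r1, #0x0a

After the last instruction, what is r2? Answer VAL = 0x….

[0] flags=1000 → (cmp)
[1] flags=1000 LE?T → r2=0xf2
[2] flags=1000 EQ?F → skip
[3] flags=0010 → (cmp)
[4] flags=0010 MI?F → skip
[5] flags=0010 EQ?F → skip

VAL = 0xf2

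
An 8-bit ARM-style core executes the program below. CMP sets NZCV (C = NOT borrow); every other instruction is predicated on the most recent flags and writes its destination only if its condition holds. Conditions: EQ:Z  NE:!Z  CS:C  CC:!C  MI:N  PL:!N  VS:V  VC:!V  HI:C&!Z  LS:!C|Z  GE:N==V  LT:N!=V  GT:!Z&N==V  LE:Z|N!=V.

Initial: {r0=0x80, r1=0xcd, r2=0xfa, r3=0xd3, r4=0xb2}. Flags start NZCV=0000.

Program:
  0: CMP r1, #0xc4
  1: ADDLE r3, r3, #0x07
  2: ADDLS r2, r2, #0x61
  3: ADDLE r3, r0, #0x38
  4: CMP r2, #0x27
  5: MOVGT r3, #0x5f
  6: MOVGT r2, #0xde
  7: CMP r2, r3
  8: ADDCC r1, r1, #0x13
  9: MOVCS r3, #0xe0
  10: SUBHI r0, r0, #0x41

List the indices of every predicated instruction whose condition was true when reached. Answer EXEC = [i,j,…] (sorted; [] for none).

[0] flags=0010 → (cmp)
[1] flags=0010 LE?F → skip
[2] flags=0010 LS?F → skip
[3] flags=0010 LE?F → skip
[4] flags=1010 → (cmp)
[5] flags=1010 GT?F → skip
[6] flags=1010 GT?F → skip
[7] flags=0010 → (cmp)
[8] flags=0010 CC?F → skip
[9] flags=0010 CS?T → r3=0xe0
[10] flags=0010 HI?T → r0=0x3f

EXEC = [9,10]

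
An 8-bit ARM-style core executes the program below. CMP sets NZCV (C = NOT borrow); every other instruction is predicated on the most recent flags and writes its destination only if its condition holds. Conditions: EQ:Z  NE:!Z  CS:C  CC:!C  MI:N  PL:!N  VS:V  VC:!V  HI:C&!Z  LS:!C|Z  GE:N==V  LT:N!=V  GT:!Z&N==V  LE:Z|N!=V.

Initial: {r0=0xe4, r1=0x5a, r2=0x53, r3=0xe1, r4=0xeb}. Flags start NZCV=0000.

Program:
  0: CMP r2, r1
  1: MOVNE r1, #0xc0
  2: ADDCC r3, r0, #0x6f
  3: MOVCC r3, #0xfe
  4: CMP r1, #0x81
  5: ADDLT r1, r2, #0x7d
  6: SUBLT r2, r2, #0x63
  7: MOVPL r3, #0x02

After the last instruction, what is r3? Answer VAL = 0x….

VAL = 0x02

0: ✓ CMP  NZCV=1000
1: ✓ MOVNE  r1←0xc0
2: ✓ ADDCC  r3←0x53
3: ✓ MOVCC  r3←0xfe
4: ✓ CMP  NZCV=0010
5: · ADDLT
6: · SUBLT
7: ✓ MOVPL  r3←0x02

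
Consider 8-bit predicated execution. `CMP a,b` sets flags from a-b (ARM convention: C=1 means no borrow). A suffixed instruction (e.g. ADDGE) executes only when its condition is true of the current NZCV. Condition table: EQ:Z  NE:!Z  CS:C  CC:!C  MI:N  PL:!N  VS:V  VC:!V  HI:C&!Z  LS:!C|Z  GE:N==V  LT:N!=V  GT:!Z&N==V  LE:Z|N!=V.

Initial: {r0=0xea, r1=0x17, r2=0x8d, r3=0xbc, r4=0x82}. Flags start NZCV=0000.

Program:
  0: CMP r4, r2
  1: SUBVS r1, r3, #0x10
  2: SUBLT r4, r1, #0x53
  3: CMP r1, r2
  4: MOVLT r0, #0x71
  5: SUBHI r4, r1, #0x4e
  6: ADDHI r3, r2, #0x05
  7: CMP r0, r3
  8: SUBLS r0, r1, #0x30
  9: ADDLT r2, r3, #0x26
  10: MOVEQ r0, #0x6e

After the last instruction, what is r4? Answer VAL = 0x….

[0] flags=1000 → (cmp)
[1] flags=1000 VS?F → skip
[2] flags=1000 LT?T → r4=0xc4
[3] flags=1001 → (cmp)
[4] flags=1001 LT?F → skip
[5] flags=1001 HI?F → skip
[6] flags=1001 HI?F → skip
[7] flags=0010 → (cmp)
[8] flags=0010 LS?F → skip
[9] flags=0010 LT?F → skip
[10] flags=0010 EQ?F → skip

VAL = 0xc4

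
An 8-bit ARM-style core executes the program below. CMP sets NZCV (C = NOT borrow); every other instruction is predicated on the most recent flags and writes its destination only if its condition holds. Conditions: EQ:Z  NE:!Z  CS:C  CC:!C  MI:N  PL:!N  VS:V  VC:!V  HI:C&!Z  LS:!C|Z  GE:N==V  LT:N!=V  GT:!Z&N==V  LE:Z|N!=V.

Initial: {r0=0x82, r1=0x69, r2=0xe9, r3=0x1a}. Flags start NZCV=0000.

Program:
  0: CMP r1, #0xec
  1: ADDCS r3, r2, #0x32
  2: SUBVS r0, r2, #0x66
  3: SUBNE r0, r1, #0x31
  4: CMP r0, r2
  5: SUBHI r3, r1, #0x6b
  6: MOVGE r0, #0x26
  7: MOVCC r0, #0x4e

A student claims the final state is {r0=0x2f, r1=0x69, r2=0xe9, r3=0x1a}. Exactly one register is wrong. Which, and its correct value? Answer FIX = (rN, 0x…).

0: ✓ CMP  NZCV=0000
1: · ADDCS
2: · SUBVS
3: ✓ SUBNE  r0←0x38
4: ✓ CMP  NZCV=0000
5: · SUBHI
6: ✓ MOVGE  r0←0x26
7: ✓ MOVCC  r0←0x4e

FIX = (r0, 0x4e)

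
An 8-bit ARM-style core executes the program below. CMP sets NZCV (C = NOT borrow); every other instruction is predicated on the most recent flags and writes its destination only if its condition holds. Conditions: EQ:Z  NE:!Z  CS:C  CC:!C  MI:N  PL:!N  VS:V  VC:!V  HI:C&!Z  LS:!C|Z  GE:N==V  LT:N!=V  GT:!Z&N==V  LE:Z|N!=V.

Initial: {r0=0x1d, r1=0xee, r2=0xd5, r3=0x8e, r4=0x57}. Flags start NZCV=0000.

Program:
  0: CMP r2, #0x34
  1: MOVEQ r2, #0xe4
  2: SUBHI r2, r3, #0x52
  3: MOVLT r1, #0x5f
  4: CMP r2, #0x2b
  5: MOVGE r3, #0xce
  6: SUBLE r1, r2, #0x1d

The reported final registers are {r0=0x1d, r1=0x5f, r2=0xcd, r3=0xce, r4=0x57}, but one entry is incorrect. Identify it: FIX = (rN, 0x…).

FIX = (r2, 0x3c)

[0] flags=1010 → (cmp)
[1] flags=1010 EQ?F → skip
[2] flags=1010 HI?T → r2=0x3c
[3] flags=1010 LT?T → r1=0x5f
[4] flags=0010 → (cmp)
[5] flags=0010 GE?T → r3=0xce
[6] flags=0010 LE?F → skip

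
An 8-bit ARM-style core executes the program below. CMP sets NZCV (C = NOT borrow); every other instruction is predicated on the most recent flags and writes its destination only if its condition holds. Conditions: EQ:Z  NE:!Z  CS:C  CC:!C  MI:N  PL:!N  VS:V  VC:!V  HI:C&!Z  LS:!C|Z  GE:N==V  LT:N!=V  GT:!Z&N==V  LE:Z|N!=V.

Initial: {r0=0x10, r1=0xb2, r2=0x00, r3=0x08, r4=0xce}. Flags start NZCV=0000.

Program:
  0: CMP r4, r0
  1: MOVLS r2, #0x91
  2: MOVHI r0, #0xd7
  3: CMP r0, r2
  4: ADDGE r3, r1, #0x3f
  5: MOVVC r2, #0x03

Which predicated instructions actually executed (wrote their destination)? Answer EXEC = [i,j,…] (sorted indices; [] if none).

[0] flags=1010 → (cmp)
[1] flags=1010 LS?F → skip
[2] flags=1010 HI?T → r0=0xd7
[3] flags=1010 → (cmp)
[4] flags=1010 GE?F → skip
[5] flags=1010 VC?T → r2=0x03

EXEC = [2,5]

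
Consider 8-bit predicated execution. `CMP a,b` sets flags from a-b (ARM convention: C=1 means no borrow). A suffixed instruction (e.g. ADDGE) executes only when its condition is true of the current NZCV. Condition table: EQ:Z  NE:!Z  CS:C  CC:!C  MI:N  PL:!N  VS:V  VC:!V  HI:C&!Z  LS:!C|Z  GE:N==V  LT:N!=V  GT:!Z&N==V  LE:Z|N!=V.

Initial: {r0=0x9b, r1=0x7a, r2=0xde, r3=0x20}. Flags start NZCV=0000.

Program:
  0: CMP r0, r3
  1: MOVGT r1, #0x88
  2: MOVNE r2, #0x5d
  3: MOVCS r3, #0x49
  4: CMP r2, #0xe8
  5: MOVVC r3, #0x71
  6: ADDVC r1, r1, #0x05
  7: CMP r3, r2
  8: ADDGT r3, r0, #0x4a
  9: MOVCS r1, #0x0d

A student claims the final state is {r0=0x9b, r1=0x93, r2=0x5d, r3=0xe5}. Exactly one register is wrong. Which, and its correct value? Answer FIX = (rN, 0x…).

[0] flags=0011 → (cmp)
[1] flags=0011 GT?F → skip
[2] flags=0011 NE?T → r2=0x5d
[3] flags=0011 CS?T → r3=0x49
[4] flags=0000 → (cmp)
[5] flags=0000 VC?T → r3=0x71
[6] flags=0000 VC?T → r1=0x7f
[7] flags=0010 → (cmp)
[8] flags=0010 GT?T → r3=0xe5
[9] flags=0010 CS?T → r1=0x0d

FIX = (r1, 0x0d)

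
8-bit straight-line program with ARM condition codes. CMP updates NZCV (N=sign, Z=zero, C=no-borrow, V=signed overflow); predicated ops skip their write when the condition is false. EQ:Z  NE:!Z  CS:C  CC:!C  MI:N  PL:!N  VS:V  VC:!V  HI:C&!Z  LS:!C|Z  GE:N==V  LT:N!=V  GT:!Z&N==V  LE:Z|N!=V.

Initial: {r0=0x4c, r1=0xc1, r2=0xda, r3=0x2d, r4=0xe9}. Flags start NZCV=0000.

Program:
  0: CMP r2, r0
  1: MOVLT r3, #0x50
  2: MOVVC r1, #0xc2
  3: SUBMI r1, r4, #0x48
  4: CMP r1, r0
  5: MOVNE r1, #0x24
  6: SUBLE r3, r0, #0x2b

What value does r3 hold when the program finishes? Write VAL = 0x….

VAL = 0x21

[0] flags=1010 → (cmp)
[1] flags=1010 LT?T → r3=0x50
[2] flags=1010 VC?T → r1=0xc2
[3] flags=1010 MI?T → r1=0xa1
[4] flags=0011 → (cmp)
[5] flags=0011 NE?T → r1=0x24
[6] flags=0011 LE?T → r3=0x21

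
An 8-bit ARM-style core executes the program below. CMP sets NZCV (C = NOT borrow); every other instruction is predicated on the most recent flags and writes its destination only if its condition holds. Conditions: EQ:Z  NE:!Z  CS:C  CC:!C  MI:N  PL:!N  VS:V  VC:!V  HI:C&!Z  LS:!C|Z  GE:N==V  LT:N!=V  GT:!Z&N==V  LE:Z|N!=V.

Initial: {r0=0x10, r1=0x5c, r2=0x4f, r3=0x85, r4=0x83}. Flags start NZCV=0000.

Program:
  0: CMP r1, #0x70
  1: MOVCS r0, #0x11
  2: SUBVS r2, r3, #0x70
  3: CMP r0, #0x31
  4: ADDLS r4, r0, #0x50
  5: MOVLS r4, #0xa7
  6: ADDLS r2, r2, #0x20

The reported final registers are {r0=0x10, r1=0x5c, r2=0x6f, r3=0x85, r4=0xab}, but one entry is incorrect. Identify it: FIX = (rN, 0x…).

FIX = (r4, 0xa7)

0: ✓ CMP  NZCV=1000
1: · MOVCS
2: · SUBVS
3: ✓ CMP  NZCV=1000
4: ✓ ADDLS  r4←0x60
5: ✓ MOVLS  r4←0xa7
6: ✓ ADDLS  r2←0x6f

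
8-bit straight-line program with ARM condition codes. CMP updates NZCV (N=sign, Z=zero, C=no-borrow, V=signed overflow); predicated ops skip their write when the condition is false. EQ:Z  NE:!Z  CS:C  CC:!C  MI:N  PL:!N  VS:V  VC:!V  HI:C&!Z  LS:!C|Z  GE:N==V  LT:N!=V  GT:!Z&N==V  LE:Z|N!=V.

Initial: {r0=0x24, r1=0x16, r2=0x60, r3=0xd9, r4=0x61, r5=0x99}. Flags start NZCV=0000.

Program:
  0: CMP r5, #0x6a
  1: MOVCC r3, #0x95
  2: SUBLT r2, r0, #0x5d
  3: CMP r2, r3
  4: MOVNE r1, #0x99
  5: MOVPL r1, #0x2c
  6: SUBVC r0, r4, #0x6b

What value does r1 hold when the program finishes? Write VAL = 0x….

[0] flags=0011 → (cmp)
[1] flags=0011 CC?F → skip
[2] flags=0011 LT?T → r2=0xc7
[3] flags=1000 → (cmp)
[4] flags=1000 NE?T → r1=0x99
[5] flags=1000 PL?F → skip
[6] flags=1000 VC?T → r0=0xf6

VAL = 0x99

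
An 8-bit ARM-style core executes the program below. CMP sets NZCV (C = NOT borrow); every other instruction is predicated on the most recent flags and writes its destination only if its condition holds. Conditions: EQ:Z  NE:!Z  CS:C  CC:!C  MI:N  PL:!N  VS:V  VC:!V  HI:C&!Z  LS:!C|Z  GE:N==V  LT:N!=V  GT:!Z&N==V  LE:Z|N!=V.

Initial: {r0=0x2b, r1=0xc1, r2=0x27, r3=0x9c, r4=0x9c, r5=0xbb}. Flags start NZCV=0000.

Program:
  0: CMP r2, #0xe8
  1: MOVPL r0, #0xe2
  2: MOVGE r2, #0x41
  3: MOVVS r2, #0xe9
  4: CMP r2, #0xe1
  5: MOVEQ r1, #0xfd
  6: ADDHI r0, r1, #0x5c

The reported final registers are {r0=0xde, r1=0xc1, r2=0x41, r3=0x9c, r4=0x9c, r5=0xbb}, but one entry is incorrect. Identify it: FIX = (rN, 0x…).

0: ✓ CMP  NZCV=0000
1: ✓ MOVPL  r0←0xe2
2: ✓ MOVGE  r2←0x41
3: · MOVVS
4: ✓ CMP  NZCV=0000
5: · MOVEQ
6: · ADDHI

FIX = (r0, 0xe2)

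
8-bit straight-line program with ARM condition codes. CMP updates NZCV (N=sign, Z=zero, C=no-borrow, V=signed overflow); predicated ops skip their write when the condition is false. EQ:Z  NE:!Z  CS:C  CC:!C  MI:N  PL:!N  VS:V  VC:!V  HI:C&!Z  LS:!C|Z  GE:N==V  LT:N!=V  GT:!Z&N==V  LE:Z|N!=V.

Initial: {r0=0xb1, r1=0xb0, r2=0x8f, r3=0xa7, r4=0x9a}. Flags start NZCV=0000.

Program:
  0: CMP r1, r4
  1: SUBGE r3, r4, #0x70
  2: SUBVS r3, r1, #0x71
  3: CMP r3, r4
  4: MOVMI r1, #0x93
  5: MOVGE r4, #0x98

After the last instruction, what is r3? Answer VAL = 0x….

VAL = 0x2a

0: ✓ CMP  NZCV=0010
1: ✓ SUBGE  r3←0x2a
2: · SUBVS
3: ✓ CMP  NZCV=1001
4: ✓ MOVMI  r1←0x93
5: ✓ MOVGE  r4←0x98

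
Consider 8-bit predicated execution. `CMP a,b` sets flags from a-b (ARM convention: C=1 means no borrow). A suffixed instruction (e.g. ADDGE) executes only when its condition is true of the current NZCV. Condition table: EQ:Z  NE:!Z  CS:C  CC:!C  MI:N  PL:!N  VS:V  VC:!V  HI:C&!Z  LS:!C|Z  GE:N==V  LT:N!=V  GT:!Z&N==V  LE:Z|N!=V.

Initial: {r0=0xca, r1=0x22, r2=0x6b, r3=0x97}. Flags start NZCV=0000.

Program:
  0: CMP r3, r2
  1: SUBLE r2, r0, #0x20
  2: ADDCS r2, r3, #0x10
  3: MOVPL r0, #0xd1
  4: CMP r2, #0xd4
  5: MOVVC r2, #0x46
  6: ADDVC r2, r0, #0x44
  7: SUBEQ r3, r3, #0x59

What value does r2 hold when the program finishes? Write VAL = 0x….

[0] flags=0011 → (cmp)
[1] flags=0011 LE?T → r2=0xaa
[2] flags=0011 CS?T → r2=0xa7
[3] flags=0011 PL?T → r0=0xd1
[4] flags=1000 → (cmp)
[5] flags=1000 VC?T → r2=0x46
[6] flags=1000 VC?T → r2=0x15
[7] flags=1000 EQ?F → skip

VAL = 0x15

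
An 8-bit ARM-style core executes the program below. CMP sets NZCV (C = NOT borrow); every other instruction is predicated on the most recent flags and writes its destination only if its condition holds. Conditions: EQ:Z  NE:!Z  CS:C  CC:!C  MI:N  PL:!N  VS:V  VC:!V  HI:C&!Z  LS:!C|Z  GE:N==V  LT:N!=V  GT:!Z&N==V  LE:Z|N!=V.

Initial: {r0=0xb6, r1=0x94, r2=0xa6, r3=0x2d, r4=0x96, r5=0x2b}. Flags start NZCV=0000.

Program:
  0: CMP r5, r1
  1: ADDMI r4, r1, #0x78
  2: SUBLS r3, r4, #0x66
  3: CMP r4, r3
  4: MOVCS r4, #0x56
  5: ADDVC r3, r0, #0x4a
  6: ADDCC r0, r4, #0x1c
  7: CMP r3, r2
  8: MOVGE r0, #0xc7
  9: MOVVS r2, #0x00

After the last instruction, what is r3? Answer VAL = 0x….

VAL = 0x00

0: ✓ CMP  NZCV=1001
1: ✓ ADDMI  r4←0x0c
2: ✓ SUBLS  r3←0xa6
3: ✓ CMP  NZCV=0000
4: · MOVCS
5: ✓ ADDVC  r3←0x00
6: ✓ ADDCC  r0←0x28
7: ✓ CMP  NZCV=0000
8: ✓ MOVGE  r0←0xc7
9: · MOVVS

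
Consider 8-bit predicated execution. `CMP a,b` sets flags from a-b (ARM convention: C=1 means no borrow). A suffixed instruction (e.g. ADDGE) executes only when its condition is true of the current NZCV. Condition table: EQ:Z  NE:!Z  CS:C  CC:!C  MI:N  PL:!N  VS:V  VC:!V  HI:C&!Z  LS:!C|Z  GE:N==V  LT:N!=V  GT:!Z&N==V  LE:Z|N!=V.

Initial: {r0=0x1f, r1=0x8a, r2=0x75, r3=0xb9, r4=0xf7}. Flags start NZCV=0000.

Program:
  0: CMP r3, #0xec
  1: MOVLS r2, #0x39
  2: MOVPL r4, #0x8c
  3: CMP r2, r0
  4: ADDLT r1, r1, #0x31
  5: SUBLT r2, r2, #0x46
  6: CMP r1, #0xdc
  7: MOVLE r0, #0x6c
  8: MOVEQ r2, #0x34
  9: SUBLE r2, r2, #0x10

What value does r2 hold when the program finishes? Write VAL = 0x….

0: ✓ CMP  NZCV=1000
1: ✓ MOVLS  r2←0x39
2: · MOVPL
3: ✓ CMP  NZCV=0010
4: · ADDLT
5: · SUBLT
6: ✓ CMP  NZCV=1000
7: ✓ MOVLE  r0←0x6c
8: · MOVEQ
9: ✓ SUBLE  r2←0x29

VAL = 0x29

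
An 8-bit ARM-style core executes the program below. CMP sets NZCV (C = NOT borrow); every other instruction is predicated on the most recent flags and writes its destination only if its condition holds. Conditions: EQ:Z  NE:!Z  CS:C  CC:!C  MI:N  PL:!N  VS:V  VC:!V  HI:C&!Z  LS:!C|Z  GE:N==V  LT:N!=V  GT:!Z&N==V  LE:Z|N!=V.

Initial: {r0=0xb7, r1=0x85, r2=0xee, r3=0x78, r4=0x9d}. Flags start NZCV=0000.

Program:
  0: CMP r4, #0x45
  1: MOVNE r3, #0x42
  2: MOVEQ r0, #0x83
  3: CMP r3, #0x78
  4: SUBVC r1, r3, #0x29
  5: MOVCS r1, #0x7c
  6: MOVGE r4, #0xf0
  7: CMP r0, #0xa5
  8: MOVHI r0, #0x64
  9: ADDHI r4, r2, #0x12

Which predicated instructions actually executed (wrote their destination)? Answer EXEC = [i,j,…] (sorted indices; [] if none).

EXEC = [1,4,8,9]

[0] flags=0011 → (cmp)
[1] flags=0011 NE?T → r3=0x42
[2] flags=0011 EQ?F → skip
[3] flags=1000 → (cmp)
[4] flags=1000 VC?T → r1=0x19
[5] flags=1000 CS?F → skip
[6] flags=1000 GE?F → skip
[7] flags=0010 → (cmp)
[8] flags=0010 HI?T → r0=0x64
[9] flags=0010 HI?T → r4=0x00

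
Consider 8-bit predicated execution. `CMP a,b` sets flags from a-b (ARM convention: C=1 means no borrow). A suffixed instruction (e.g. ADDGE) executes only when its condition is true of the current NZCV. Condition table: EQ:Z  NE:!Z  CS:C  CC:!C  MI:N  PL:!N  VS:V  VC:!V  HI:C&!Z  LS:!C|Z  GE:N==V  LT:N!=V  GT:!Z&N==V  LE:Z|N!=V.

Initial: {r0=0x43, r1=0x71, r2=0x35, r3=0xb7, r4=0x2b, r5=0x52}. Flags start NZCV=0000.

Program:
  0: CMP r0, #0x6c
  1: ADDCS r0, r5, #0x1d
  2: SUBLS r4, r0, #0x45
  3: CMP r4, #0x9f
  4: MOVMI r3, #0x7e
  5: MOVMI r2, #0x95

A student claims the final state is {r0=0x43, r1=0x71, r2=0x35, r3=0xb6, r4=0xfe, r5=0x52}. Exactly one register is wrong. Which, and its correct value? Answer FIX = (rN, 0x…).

0: ✓ CMP  NZCV=1000
1: · ADDCS
2: ✓ SUBLS  r4←0xfe
3: ✓ CMP  NZCV=0010
4: · MOVMI
5: · MOVMI

FIX = (r3, 0xb7)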